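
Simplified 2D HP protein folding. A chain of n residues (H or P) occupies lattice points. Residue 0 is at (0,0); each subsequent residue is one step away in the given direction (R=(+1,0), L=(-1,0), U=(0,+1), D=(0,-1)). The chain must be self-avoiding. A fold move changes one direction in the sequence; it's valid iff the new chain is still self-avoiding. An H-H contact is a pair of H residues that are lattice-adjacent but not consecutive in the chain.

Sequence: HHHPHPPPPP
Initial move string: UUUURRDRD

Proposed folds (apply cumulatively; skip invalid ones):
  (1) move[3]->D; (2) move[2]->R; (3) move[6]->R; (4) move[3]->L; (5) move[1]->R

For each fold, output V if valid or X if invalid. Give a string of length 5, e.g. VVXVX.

Answer: XVVXV

Derivation:
Initial: UUUURRDRD -> [(0, 0), (0, 1), (0, 2), (0, 3), (0, 4), (1, 4), (2, 4), (2, 3), (3, 3), (3, 2)]
Fold 1: move[3]->D => UUUDRRDRD INVALID (collision), skipped
Fold 2: move[2]->R => UURURRDRD VALID
Fold 3: move[6]->R => UURURRRRD VALID
Fold 4: move[3]->L => UURLRRRRD INVALID (collision), skipped
Fold 5: move[1]->R => URRURRRRD VALID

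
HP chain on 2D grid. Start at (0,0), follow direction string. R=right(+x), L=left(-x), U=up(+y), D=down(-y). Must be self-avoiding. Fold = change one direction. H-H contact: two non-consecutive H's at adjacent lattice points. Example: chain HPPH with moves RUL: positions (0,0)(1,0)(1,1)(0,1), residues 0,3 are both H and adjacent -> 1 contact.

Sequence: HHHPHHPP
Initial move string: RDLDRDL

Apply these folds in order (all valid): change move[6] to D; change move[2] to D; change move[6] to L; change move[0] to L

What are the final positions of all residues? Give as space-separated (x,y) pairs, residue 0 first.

Initial moves: RDLDRDL
Fold: move[6]->D => RDLDRDD (positions: [(0, 0), (1, 0), (1, -1), (0, -1), (0, -2), (1, -2), (1, -3), (1, -4)])
Fold: move[2]->D => RDDDRDD (positions: [(0, 0), (1, 0), (1, -1), (1, -2), (1, -3), (2, -3), (2, -4), (2, -5)])
Fold: move[6]->L => RDDDRDL (positions: [(0, 0), (1, 0), (1, -1), (1, -2), (1, -3), (2, -3), (2, -4), (1, -4)])
Fold: move[0]->L => LDDDRDL (positions: [(0, 0), (-1, 0), (-1, -1), (-1, -2), (-1, -3), (0, -3), (0, -4), (-1, -4)])

Answer: (0,0) (-1,0) (-1,-1) (-1,-2) (-1,-3) (0,-3) (0,-4) (-1,-4)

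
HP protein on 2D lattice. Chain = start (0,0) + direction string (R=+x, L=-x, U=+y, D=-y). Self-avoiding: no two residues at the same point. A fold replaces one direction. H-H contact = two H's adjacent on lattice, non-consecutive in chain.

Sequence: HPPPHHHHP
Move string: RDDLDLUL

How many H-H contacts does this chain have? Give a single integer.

Positions: [(0, 0), (1, 0), (1, -1), (1, -2), (0, -2), (0, -3), (-1, -3), (-1, -2), (-2, -2)]
H-H contact: residue 4 @(0,-2) - residue 7 @(-1, -2)

Answer: 1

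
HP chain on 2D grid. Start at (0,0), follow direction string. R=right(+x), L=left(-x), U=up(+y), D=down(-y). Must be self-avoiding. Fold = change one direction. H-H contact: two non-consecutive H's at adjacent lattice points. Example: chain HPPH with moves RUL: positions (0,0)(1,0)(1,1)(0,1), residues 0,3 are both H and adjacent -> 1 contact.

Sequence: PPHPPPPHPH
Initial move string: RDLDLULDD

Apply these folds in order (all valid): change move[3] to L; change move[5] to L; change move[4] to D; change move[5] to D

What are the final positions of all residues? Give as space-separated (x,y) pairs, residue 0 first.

Initial moves: RDLDLULDD
Fold: move[3]->L => RDLLLULDD (positions: [(0, 0), (1, 0), (1, -1), (0, -1), (-1, -1), (-2, -1), (-2, 0), (-3, 0), (-3, -1), (-3, -2)])
Fold: move[5]->L => RDLLLLLDD (positions: [(0, 0), (1, 0), (1, -1), (0, -1), (-1, -1), (-2, -1), (-3, -1), (-4, -1), (-4, -2), (-4, -3)])
Fold: move[4]->D => RDLLDLLDD (positions: [(0, 0), (1, 0), (1, -1), (0, -1), (-1, -1), (-1, -2), (-2, -2), (-3, -2), (-3, -3), (-3, -4)])
Fold: move[5]->D => RDLLDDLDD (positions: [(0, 0), (1, 0), (1, -1), (0, -1), (-1, -1), (-1, -2), (-1, -3), (-2, -3), (-2, -4), (-2, -5)])

Answer: (0,0) (1,0) (1,-1) (0,-1) (-1,-1) (-1,-2) (-1,-3) (-2,-3) (-2,-4) (-2,-5)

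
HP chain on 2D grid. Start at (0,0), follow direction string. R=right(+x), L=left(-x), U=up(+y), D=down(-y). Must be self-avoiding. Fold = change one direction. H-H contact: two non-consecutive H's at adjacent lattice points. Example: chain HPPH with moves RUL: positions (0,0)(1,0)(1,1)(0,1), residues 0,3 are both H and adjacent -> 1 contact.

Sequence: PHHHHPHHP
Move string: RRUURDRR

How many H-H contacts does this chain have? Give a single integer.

Positions: [(0, 0), (1, 0), (2, 0), (2, 1), (2, 2), (3, 2), (3, 1), (4, 1), (5, 1)]
H-H contact: residue 3 @(2,1) - residue 6 @(3, 1)

Answer: 1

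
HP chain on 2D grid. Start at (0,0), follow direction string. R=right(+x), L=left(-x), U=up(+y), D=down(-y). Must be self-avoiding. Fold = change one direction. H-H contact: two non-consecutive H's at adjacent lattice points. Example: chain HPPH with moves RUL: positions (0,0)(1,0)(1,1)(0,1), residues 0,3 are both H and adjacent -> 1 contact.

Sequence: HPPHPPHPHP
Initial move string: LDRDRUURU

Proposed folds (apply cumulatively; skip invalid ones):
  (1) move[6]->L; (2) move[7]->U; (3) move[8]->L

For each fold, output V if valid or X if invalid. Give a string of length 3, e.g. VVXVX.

Answer: XVV

Derivation:
Initial: LDRDRUURU -> [(0, 0), (-1, 0), (-1, -1), (0, -1), (0, -2), (1, -2), (1, -1), (1, 0), (2, 0), (2, 1)]
Fold 1: move[6]->L => LDRDRULRU INVALID (collision), skipped
Fold 2: move[7]->U => LDRDRUUUU VALID
Fold 3: move[8]->L => LDRDRUUUL VALID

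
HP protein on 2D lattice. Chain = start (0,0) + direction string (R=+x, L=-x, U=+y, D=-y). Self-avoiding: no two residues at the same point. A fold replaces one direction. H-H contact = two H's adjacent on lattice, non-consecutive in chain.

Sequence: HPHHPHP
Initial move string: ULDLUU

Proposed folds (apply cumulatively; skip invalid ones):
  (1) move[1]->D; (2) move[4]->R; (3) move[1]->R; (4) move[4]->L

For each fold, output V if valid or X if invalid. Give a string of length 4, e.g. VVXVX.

Initial: ULDLUU -> [(0, 0), (0, 1), (-1, 1), (-1, 0), (-2, 0), (-2, 1), (-2, 2)]
Fold 1: move[1]->D => UDDLUU INVALID (collision), skipped
Fold 2: move[4]->R => ULDLRU INVALID (collision), skipped
Fold 3: move[1]->R => URDLUU INVALID (collision), skipped
Fold 4: move[4]->L => ULDLLU VALID

Answer: XXXV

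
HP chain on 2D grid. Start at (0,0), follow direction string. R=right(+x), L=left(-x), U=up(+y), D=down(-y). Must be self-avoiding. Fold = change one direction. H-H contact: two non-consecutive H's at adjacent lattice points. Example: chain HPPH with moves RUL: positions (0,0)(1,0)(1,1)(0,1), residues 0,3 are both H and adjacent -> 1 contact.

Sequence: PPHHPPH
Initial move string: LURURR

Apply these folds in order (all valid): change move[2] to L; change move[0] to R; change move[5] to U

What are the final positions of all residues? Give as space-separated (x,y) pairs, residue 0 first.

Answer: (0,0) (1,0) (1,1) (0,1) (0,2) (1,2) (1,3)

Derivation:
Initial moves: LURURR
Fold: move[2]->L => LULURR (positions: [(0, 0), (-1, 0), (-1, 1), (-2, 1), (-2, 2), (-1, 2), (0, 2)])
Fold: move[0]->R => RULURR (positions: [(0, 0), (1, 0), (1, 1), (0, 1), (0, 2), (1, 2), (2, 2)])
Fold: move[5]->U => RULURU (positions: [(0, 0), (1, 0), (1, 1), (0, 1), (0, 2), (1, 2), (1, 3)])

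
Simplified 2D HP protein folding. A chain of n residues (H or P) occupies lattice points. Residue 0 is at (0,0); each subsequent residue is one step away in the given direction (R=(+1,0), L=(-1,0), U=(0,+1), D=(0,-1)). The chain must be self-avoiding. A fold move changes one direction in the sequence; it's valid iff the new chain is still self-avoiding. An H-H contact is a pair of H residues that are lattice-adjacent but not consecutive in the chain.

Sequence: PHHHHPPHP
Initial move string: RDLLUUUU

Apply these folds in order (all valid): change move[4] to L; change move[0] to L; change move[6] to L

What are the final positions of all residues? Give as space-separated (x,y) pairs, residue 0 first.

Answer: (0,0) (-1,0) (-1,-1) (-2,-1) (-3,-1) (-4,-1) (-4,0) (-5,0) (-5,1)

Derivation:
Initial moves: RDLLUUUU
Fold: move[4]->L => RDLLLUUU (positions: [(0, 0), (1, 0), (1, -1), (0, -1), (-1, -1), (-2, -1), (-2, 0), (-2, 1), (-2, 2)])
Fold: move[0]->L => LDLLLUUU (positions: [(0, 0), (-1, 0), (-1, -1), (-2, -1), (-3, -1), (-4, -1), (-4, 0), (-4, 1), (-4, 2)])
Fold: move[6]->L => LDLLLULU (positions: [(0, 0), (-1, 0), (-1, -1), (-2, -1), (-3, -1), (-4, -1), (-4, 0), (-5, 0), (-5, 1)])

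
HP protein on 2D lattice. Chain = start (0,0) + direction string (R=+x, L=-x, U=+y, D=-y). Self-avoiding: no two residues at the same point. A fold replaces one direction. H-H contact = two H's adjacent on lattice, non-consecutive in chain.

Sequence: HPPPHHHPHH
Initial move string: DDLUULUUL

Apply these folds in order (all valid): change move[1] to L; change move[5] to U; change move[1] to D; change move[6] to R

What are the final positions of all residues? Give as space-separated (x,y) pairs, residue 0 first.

Answer: (0,0) (0,-1) (0,-2) (-1,-2) (-1,-1) (-1,0) (-1,1) (0,1) (0,2) (-1,2)

Derivation:
Initial moves: DDLUULUUL
Fold: move[1]->L => DLLUULUUL (positions: [(0, 0), (0, -1), (-1, -1), (-2, -1), (-2, 0), (-2, 1), (-3, 1), (-3, 2), (-3, 3), (-4, 3)])
Fold: move[5]->U => DLLUUUUUL (positions: [(0, 0), (0, -1), (-1, -1), (-2, -1), (-2, 0), (-2, 1), (-2, 2), (-2, 3), (-2, 4), (-3, 4)])
Fold: move[1]->D => DDLUUUUUL (positions: [(0, 0), (0, -1), (0, -2), (-1, -2), (-1, -1), (-1, 0), (-1, 1), (-1, 2), (-1, 3), (-2, 3)])
Fold: move[6]->R => DDLUUURUL (positions: [(0, 0), (0, -1), (0, -2), (-1, -2), (-1, -1), (-1, 0), (-1, 1), (0, 1), (0, 2), (-1, 2)])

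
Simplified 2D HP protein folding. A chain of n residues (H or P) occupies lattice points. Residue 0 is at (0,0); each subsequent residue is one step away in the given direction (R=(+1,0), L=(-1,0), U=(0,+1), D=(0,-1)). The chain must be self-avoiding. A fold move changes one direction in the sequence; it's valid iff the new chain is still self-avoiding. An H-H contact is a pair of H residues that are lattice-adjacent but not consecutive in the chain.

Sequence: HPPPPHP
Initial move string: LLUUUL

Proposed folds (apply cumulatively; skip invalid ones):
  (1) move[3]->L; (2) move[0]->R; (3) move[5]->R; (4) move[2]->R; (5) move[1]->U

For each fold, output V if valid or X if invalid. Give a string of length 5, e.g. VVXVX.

Initial: LLUUUL -> [(0, 0), (-1, 0), (-2, 0), (-2, 1), (-2, 2), (-2, 3), (-3, 3)]
Fold 1: move[3]->L => LLULUL VALID
Fold 2: move[0]->R => RLULUL INVALID (collision), skipped
Fold 3: move[5]->R => LLULUR VALID
Fold 4: move[2]->R => LLRLUR INVALID (collision), skipped
Fold 5: move[1]->U => LUULUR VALID

Answer: VXVXV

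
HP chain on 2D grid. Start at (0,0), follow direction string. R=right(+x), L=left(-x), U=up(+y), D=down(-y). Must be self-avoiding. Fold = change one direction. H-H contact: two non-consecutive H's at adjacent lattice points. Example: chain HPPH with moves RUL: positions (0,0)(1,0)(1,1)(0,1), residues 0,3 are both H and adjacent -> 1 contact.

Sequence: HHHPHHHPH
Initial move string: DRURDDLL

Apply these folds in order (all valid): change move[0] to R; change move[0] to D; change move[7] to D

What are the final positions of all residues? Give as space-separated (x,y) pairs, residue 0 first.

Answer: (0,0) (0,-1) (1,-1) (1,0) (2,0) (2,-1) (2,-2) (1,-2) (1,-3)

Derivation:
Initial moves: DRURDDLL
Fold: move[0]->R => RRURDDLL (positions: [(0, 0), (1, 0), (2, 0), (2, 1), (3, 1), (3, 0), (3, -1), (2, -1), (1, -1)])
Fold: move[0]->D => DRURDDLL (positions: [(0, 0), (0, -1), (1, -1), (1, 0), (2, 0), (2, -1), (2, -2), (1, -2), (0, -2)])
Fold: move[7]->D => DRURDDLD (positions: [(0, 0), (0, -1), (1, -1), (1, 0), (2, 0), (2, -1), (2, -2), (1, -2), (1, -3)])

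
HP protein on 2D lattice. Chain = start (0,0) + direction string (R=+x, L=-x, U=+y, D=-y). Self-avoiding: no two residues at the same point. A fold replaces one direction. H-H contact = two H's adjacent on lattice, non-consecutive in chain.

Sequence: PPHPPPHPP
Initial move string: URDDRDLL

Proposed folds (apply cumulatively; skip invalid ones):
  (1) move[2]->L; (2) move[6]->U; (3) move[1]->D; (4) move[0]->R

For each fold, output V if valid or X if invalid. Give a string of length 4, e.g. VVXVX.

Answer: XXXV

Derivation:
Initial: URDDRDLL -> [(0, 0), (0, 1), (1, 1), (1, 0), (1, -1), (2, -1), (2, -2), (1, -2), (0, -2)]
Fold 1: move[2]->L => URLDRDLL INVALID (collision), skipped
Fold 2: move[6]->U => URDDRDUL INVALID (collision), skipped
Fold 3: move[1]->D => UDDDRDLL INVALID (collision), skipped
Fold 4: move[0]->R => RRDDRDLL VALID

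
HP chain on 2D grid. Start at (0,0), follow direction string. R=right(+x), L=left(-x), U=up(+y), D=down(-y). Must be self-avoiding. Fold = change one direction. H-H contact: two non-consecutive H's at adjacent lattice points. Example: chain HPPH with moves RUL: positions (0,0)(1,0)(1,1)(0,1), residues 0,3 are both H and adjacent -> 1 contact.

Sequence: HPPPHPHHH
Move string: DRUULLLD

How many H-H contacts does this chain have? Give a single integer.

Positions: [(0, 0), (0, -1), (1, -1), (1, 0), (1, 1), (0, 1), (-1, 1), (-2, 1), (-2, 0)]
No H-H contacts found.

Answer: 0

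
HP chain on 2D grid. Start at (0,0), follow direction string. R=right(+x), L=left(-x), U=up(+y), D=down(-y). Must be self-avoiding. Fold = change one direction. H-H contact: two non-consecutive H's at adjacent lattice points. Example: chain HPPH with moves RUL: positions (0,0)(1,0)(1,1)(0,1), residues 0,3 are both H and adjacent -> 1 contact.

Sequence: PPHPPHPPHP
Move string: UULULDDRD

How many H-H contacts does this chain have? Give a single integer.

Positions: [(0, 0), (0, 1), (0, 2), (-1, 2), (-1, 3), (-2, 3), (-2, 2), (-2, 1), (-1, 1), (-1, 0)]
No H-H contacts found.

Answer: 0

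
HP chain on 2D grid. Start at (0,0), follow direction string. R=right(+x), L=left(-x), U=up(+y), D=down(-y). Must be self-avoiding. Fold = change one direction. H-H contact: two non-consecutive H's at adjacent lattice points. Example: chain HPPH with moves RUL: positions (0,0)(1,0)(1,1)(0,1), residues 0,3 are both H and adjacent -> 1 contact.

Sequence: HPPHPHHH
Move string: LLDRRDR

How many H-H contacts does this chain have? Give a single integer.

Answer: 1

Derivation:
Positions: [(0, 0), (-1, 0), (-2, 0), (-2, -1), (-1, -1), (0, -1), (0, -2), (1, -2)]
H-H contact: residue 0 @(0,0) - residue 5 @(0, -1)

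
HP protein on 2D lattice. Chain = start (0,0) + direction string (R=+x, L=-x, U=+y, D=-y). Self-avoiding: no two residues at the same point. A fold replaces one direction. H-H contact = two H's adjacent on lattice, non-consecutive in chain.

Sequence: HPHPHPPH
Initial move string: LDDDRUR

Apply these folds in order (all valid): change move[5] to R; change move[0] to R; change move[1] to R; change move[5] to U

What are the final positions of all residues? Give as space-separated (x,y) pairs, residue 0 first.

Answer: (0,0) (1,0) (2,0) (2,-1) (2,-2) (3,-2) (3,-1) (4,-1)

Derivation:
Initial moves: LDDDRUR
Fold: move[5]->R => LDDDRRR (positions: [(0, 0), (-1, 0), (-1, -1), (-1, -2), (-1, -3), (0, -3), (1, -3), (2, -3)])
Fold: move[0]->R => RDDDRRR (positions: [(0, 0), (1, 0), (1, -1), (1, -2), (1, -3), (2, -3), (3, -3), (4, -3)])
Fold: move[1]->R => RRDDRRR (positions: [(0, 0), (1, 0), (2, 0), (2, -1), (2, -2), (3, -2), (4, -2), (5, -2)])
Fold: move[5]->U => RRDDRUR (positions: [(0, 0), (1, 0), (2, 0), (2, -1), (2, -2), (3, -2), (3, -1), (4, -1)])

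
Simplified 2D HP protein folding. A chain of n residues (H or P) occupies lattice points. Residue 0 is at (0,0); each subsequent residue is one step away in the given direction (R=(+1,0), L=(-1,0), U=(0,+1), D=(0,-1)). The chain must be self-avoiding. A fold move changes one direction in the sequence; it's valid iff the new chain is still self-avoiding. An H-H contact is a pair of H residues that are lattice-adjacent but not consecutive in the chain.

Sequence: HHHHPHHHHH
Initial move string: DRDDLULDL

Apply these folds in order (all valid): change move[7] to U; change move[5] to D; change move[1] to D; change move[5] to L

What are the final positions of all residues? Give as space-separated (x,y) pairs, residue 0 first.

Initial moves: DRDDLULDL
Fold: move[7]->U => DRDDLULUL (positions: [(0, 0), (0, -1), (1, -1), (1, -2), (1, -3), (0, -3), (0, -2), (-1, -2), (-1, -1), (-2, -1)])
Fold: move[5]->D => DRDDLDLUL (positions: [(0, 0), (0, -1), (1, -1), (1, -2), (1, -3), (0, -3), (0, -4), (-1, -4), (-1, -3), (-2, -3)])
Fold: move[1]->D => DDDDLDLUL (positions: [(0, 0), (0, -1), (0, -2), (0, -3), (0, -4), (-1, -4), (-1, -5), (-2, -5), (-2, -4), (-3, -4)])
Fold: move[5]->L => DDDDLLLUL (positions: [(0, 0), (0, -1), (0, -2), (0, -3), (0, -4), (-1, -4), (-2, -4), (-3, -4), (-3, -3), (-4, -3)])

Answer: (0,0) (0,-1) (0,-2) (0,-3) (0,-4) (-1,-4) (-2,-4) (-3,-4) (-3,-3) (-4,-3)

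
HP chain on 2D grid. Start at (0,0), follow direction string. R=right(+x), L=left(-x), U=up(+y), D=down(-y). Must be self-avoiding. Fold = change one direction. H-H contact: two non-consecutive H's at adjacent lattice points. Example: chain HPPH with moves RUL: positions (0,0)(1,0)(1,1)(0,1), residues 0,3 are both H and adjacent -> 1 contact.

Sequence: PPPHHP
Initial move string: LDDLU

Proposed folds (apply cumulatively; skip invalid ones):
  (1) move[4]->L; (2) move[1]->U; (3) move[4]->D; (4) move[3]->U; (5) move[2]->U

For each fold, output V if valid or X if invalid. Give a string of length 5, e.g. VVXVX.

Initial: LDDLU -> [(0, 0), (-1, 0), (-1, -1), (-1, -2), (-2, -2), (-2, -1)]
Fold 1: move[4]->L => LDDLL VALID
Fold 2: move[1]->U => LUDLL INVALID (collision), skipped
Fold 3: move[4]->D => LDDLD VALID
Fold 4: move[3]->U => LDDUD INVALID (collision), skipped
Fold 5: move[2]->U => LDULD INVALID (collision), skipped

Answer: VXVXX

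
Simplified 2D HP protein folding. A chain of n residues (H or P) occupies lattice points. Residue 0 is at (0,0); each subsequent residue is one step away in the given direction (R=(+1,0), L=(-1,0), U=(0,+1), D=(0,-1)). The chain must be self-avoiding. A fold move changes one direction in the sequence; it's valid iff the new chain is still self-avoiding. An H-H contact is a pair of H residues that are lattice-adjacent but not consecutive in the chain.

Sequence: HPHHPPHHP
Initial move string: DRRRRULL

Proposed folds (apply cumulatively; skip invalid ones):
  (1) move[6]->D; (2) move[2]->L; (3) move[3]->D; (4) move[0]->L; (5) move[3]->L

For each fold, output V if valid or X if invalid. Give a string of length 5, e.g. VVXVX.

Answer: XXXXX

Derivation:
Initial: DRRRRULL -> [(0, 0), (0, -1), (1, -1), (2, -1), (3, -1), (4, -1), (4, 0), (3, 0), (2, 0)]
Fold 1: move[6]->D => DRRRRUDL INVALID (collision), skipped
Fold 2: move[2]->L => DRLRRULL INVALID (collision), skipped
Fold 3: move[3]->D => DRRDRULL INVALID (collision), skipped
Fold 4: move[0]->L => LRRRRULL INVALID (collision), skipped
Fold 5: move[3]->L => DRRLRULL INVALID (collision), skipped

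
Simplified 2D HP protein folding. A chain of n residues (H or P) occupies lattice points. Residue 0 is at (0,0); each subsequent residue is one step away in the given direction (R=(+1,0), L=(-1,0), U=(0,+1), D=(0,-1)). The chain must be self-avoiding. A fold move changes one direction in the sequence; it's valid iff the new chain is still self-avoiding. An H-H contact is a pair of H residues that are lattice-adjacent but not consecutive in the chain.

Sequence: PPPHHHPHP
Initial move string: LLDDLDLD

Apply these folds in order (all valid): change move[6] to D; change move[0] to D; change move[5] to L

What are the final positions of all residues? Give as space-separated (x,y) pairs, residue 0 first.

Initial moves: LLDDLDLD
Fold: move[6]->D => LLDDLDDD (positions: [(0, 0), (-1, 0), (-2, 0), (-2, -1), (-2, -2), (-3, -2), (-3, -3), (-3, -4), (-3, -5)])
Fold: move[0]->D => DLDDLDDD (positions: [(0, 0), (0, -1), (-1, -1), (-1, -2), (-1, -3), (-2, -3), (-2, -4), (-2, -5), (-2, -6)])
Fold: move[5]->L => DLDDLLDD (positions: [(0, 0), (0, -1), (-1, -1), (-1, -2), (-1, -3), (-2, -3), (-3, -3), (-3, -4), (-3, -5)])

Answer: (0,0) (0,-1) (-1,-1) (-1,-2) (-1,-3) (-2,-3) (-3,-3) (-3,-4) (-3,-5)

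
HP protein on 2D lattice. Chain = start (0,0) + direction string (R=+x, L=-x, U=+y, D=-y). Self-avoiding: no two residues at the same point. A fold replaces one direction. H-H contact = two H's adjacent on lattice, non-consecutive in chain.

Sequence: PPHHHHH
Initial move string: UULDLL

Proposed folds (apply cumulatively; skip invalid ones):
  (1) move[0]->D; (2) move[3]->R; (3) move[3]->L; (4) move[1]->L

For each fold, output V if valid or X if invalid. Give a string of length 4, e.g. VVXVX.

Answer: XXVV

Derivation:
Initial: UULDLL -> [(0, 0), (0, 1), (0, 2), (-1, 2), (-1, 1), (-2, 1), (-3, 1)]
Fold 1: move[0]->D => DULDLL INVALID (collision), skipped
Fold 2: move[3]->R => UULRLL INVALID (collision), skipped
Fold 3: move[3]->L => UULLLL VALID
Fold 4: move[1]->L => ULLLLL VALID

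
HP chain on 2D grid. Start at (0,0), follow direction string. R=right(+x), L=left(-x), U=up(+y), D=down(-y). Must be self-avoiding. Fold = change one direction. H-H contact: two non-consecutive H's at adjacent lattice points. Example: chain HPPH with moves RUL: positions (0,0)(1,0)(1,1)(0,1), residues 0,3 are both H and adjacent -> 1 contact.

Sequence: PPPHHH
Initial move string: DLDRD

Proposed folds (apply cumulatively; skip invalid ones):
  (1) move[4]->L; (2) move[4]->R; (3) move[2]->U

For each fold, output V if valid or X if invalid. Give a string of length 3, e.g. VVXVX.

Initial: DLDRD -> [(0, 0), (0, -1), (-1, -1), (-1, -2), (0, -2), (0, -3)]
Fold 1: move[4]->L => DLDRL INVALID (collision), skipped
Fold 2: move[4]->R => DLDRR VALID
Fold 3: move[2]->U => DLURR INVALID (collision), skipped

Answer: XVX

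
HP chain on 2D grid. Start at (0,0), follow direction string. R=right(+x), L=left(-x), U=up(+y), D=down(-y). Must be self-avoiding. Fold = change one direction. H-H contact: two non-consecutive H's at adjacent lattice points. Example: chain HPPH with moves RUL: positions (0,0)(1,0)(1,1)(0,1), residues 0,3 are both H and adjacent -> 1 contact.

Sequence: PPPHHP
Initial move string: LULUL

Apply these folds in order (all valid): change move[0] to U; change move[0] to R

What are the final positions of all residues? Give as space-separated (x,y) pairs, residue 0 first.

Answer: (0,0) (1,0) (1,1) (0,1) (0,2) (-1,2)

Derivation:
Initial moves: LULUL
Fold: move[0]->U => UULUL (positions: [(0, 0), (0, 1), (0, 2), (-1, 2), (-1, 3), (-2, 3)])
Fold: move[0]->R => RULUL (positions: [(0, 0), (1, 0), (1, 1), (0, 1), (0, 2), (-1, 2)])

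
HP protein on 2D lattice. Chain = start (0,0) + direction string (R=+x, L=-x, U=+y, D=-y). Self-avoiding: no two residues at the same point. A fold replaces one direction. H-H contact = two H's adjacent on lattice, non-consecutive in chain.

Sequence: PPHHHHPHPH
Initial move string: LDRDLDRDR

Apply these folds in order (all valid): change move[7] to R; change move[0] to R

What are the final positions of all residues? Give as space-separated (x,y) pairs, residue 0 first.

Answer: (0,0) (1,0) (1,-1) (2,-1) (2,-2) (1,-2) (1,-3) (2,-3) (3,-3) (4,-3)

Derivation:
Initial moves: LDRDLDRDR
Fold: move[7]->R => LDRDLDRRR (positions: [(0, 0), (-1, 0), (-1, -1), (0, -1), (0, -2), (-1, -2), (-1, -3), (0, -3), (1, -3), (2, -3)])
Fold: move[0]->R => RDRDLDRRR (positions: [(0, 0), (1, 0), (1, -1), (2, -1), (2, -2), (1, -2), (1, -3), (2, -3), (3, -3), (4, -3)])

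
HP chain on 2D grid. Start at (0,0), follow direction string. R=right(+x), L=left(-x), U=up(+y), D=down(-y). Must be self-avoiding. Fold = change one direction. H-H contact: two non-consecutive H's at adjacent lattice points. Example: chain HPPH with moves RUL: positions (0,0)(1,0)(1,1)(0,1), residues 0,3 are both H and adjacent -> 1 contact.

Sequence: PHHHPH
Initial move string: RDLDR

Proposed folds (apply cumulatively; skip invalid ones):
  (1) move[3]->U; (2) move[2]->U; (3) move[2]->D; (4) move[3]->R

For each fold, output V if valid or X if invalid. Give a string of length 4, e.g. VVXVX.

Answer: XXVV

Derivation:
Initial: RDLDR -> [(0, 0), (1, 0), (1, -1), (0, -1), (0, -2), (1, -2)]
Fold 1: move[3]->U => RDLUR INVALID (collision), skipped
Fold 2: move[2]->U => RDUDR INVALID (collision), skipped
Fold 3: move[2]->D => RDDDR VALID
Fold 4: move[3]->R => RDDRR VALID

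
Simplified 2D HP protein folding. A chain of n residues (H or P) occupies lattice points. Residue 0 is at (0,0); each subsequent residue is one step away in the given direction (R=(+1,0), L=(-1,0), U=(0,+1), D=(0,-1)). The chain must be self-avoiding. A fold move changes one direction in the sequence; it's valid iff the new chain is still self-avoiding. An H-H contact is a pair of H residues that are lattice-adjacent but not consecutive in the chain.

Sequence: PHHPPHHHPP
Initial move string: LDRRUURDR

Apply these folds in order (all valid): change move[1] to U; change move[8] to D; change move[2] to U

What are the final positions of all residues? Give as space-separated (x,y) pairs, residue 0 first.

Initial moves: LDRRUURDR
Fold: move[1]->U => LURRUURDR (positions: [(0, 0), (-1, 0), (-1, 1), (0, 1), (1, 1), (1, 2), (1, 3), (2, 3), (2, 2), (3, 2)])
Fold: move[8]->D => LURRUURDD (positions: [(0, 0), (-1, 0), (-1, 1), (0, 1), (1, 1), (1, 2), (1, 3), (2, 3), (2, 2), (2, 1)])
Fold: move[2]->U => LUURUURDD (positions: [(0, 0), (-1, 0), (-1, 1), (-1, 2), (0, 2), (0, 3), (0, 4), (1, 4), (1, 3), (1, 2)])

Answer: (0,0) (-1,0) (-1,1) (-1,2) (0,2) (0,3) (0,4) (1,4) (1,3) (1,2)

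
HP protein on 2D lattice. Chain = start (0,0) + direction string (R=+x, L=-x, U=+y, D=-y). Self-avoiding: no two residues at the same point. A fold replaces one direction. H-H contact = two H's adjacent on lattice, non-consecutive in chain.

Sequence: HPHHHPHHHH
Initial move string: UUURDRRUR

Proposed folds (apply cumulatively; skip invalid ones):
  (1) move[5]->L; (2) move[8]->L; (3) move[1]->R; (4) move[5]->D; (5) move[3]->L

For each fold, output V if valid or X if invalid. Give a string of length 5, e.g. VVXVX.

Answer: XVVXX

Derivation:
Initial: UUURDRRUR -> [(0, 0), (0, 1), (0, 2), (0, 3), (1, 3), (1, 2), (2, 2), (3, 2), (3, 3), (4, 3)]
Fold 1: move[5]->L => UUURDLRUR INVALID (collision), skipped
Fold 2: move[8]->L => UUURDRRUL VALID
Fold 3: move[1]->R => URURDRRUL VALID
Fold 4: move[5]->D => URURDDRUL INVALID (collision), skipped
Fold 5: move[3]->L => URULDRRUL INVALID (collision), skipped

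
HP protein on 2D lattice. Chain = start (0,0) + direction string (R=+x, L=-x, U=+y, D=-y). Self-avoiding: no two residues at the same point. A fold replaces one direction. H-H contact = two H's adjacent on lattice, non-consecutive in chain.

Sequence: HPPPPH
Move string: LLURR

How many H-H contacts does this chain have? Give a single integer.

Answer: 1

Derivation:
Positions: [(0, 0), (-1, 0), (-2, 0), (-2, 1), (-1, 1), (0, 1)]
H-H contact: residue 0 @(0,0) - residue 5 @(0, 1)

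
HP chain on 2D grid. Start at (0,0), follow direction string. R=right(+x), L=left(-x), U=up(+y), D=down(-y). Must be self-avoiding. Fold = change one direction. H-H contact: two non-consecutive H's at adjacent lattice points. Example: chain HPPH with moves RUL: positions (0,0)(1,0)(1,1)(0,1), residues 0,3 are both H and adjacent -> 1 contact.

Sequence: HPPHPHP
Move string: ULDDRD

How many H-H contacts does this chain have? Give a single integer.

Positions: [(0, 0), (0, 1), (-1, 1), (-1, 0), (-1, -1), (0, -1), (0, -2)]
H-H contact: residue 0 @(0,0) - residue 3 @(-1, 0)
H-H contact: residue 0 @(0,0) - residue 5 @(0, -1)

Answer: 2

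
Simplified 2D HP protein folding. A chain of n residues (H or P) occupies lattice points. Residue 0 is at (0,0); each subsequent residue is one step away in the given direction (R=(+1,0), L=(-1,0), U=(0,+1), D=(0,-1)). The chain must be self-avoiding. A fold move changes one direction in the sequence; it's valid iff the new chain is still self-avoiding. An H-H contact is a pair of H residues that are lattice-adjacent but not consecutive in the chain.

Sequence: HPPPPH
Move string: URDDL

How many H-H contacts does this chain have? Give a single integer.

Positions: [(0, 0), (0, 1), (1, 1), (1, 0), (1, -1), (0, -1)]
H-H contact: residue 0 @(0,0) - residue 5 @(0, -1)

Answer: 1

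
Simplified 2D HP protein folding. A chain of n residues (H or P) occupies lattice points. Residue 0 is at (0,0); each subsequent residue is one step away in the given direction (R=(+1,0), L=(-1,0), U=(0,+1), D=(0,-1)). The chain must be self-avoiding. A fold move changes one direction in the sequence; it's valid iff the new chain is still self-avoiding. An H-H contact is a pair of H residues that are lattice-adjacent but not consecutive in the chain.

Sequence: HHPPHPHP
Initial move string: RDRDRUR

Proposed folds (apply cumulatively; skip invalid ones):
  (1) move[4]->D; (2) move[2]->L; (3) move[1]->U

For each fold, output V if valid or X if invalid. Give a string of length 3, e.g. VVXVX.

Initial: RDRDRUR -> [(0, 0), (1, 0), (1, -1), (2, -1), (2, -2), (3, -2), (3, -1), (4, -1)]
Fold 1: move[4]->D => RDRDDUR INVALID (collision), skipped
Fold 2: move[2]->L => RDLDRUR INVALID (collision), skipped
Fold 3: move[1]->U => RURDRUR VALID

Answer: XXV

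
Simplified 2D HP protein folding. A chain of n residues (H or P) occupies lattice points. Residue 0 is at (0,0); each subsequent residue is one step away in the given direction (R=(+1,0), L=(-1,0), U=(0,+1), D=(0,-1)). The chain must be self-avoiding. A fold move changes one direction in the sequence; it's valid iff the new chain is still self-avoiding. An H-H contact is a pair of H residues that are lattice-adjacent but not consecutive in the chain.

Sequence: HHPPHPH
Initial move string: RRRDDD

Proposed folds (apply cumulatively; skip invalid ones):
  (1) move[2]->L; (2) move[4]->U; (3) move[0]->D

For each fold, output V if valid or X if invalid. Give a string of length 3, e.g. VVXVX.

Initial: RRRDDD -> [(0, 0), (1, 0), (2, 0), (3, 0), (3, -1), (3, -2), (3, -3)]
Fold 1: move[2]->L => RRLDDD INVALID (collision), skipped
Fold 2: move[4]->U => RRRDUD INVALID (collision), skipped
Fold 3: move[0]->D => DRRDDD VALID

Answer: XXV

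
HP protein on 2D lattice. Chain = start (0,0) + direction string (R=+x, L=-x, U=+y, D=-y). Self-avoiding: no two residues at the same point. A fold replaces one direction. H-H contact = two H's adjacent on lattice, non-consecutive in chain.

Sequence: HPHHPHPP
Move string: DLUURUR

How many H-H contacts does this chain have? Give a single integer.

Answer: 2

Derivation:
Positions: [(0, 0), (0, -1), (-1, -1), (-1, 0), (-1, 1), (0, 1), (0, 2), (1, 2)]
H-H contact: residue 0 @(0,0) - residue 3 @(-1, 0)
H-H contact: residue 0 @(0,0) - residue 5 @(0, 1)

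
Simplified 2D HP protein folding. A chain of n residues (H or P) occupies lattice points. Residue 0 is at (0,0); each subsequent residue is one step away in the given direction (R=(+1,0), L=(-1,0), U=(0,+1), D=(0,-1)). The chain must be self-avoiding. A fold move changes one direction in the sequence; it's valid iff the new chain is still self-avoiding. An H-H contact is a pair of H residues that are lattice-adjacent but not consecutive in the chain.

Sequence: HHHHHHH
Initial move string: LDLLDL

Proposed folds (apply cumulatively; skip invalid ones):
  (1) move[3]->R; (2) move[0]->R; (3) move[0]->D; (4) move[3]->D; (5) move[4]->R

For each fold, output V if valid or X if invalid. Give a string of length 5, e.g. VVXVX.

Initial: LDLLDL -> [(0, 0), (-1, 0), (-1, -1), (-2, -1), (-3, -1), (-3, -2), (-4, -2)]
Fold 1: move[3]->R => LDLRDL INVALID (collision), skipped
Fold 2: move[0]->R => RDLLDL VALID
Fold 3: move[0]->D => DDLLDL VALID
Fold 4: move[3]->D => DDLDDL VALID
Fold 5: move[4]->R => DDLDRL INVALID (collision), skipped

Answer: XVVVX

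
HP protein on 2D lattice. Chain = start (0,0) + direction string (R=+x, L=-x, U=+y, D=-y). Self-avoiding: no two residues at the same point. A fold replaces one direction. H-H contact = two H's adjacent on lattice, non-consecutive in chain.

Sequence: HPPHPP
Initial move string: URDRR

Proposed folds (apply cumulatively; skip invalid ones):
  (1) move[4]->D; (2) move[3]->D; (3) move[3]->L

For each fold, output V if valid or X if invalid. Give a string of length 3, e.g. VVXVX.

Initial: URDRR -> [(0, 0), (0, 1), (1, 1), (1, 0), (2, 0), (3, 0)]
Fold 1: move[4]->D => URDRD VALID
Fold 2: move[3]->D => URDDD VALID
Fold 3: move[3]->L => URDLD INVALID (collision), skipped

Answer: VVX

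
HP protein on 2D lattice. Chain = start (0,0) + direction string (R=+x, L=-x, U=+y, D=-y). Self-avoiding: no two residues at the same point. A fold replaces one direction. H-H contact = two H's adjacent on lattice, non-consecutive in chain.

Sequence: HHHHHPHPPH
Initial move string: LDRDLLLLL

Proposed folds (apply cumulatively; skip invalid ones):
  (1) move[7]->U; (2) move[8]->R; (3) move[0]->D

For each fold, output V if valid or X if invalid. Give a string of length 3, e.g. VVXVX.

Initial: LDRDLLLLL -> [(0, 0), (-1, 0), (-1, -1), (0, -1), (0, -2), (-1, -2), (-2, -2), (-3, -2), (-4, -2), (-5, -2)]
Fold 1: move[7]->U => LDRDLLLUL VALID
Fold 2: move[8]->R => LDRDLLLUR VALID
Fold 3: move[0]->D => DDRDLLLUR VALID

Answer: VVV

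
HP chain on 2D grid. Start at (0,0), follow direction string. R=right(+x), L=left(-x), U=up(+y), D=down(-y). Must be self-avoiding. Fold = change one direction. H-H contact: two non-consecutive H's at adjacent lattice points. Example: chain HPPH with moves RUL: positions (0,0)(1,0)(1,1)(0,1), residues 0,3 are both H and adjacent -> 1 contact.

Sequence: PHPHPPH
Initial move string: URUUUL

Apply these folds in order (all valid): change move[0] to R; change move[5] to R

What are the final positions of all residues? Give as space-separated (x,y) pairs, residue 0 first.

Answer: (0,0) (1,0) (2,0) (2,1) (2,2) (2,3) (3,3)

Derivation:
Initial moves: URUUUL
Fold: move[0]->R => RRUUUL (positions: [(0, 0), (1, 0), (2, 0), (2, 1), (2, 2), (2, 3), (1, 3)])
Fold: move[5]->R => RRUUUR (positions: [(0, 0), (1, 0), (2, 0), (2, 1), (2, 2), (2, 3), (3, 3)])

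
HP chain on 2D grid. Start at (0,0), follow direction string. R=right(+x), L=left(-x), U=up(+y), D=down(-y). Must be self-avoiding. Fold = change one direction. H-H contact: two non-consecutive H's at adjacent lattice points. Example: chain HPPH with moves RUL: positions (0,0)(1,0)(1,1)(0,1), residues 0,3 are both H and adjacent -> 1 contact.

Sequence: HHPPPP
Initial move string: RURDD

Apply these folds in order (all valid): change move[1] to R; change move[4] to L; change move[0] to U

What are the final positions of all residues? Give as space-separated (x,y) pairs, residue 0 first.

Answer: (0,0) (0,1) (1,1) (2,1) (2,0) (1,0)

Derivation:
Initial moves: RURDD
Fold: move[1]->R => RRRDD (positions: [(0, 0), (1, 0), (2, 0), (3, 0), (3, -1), (3, -2)])
Fold: move[4]->L => RRRDL (positions: [(0, 0), (1, 0), (2, 0), (3, 0), (3, -1), (2, -1)])
Fold: move[0]->U => URRDL (positions: [(0, 0), (0, 1), (1, 1), (2, 1), (2, 0), (1, 0)])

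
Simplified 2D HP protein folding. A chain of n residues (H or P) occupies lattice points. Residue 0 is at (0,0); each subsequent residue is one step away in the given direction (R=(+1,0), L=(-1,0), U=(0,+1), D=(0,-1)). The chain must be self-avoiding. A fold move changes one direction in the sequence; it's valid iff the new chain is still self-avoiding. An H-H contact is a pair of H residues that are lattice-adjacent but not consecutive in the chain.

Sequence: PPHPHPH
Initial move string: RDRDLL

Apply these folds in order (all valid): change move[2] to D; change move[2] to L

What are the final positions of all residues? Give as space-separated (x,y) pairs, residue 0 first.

Answer: (0,0) (1,0) (1,-1) (0,-1) (0,-2) (-1,-2) (-2,-2)

Derivation:
Initial moves: RDRDLL
Fold: move[2]->D => RDDDLL (positions: [(0, 0), (1, 0), (1, -1), (1, -2), (1, -3), (0, -3), (-1, -3)])
Fold: move[2]->L => RDLDLL (positions: [(0, 0), (1, 0), (1, -1), (0, -1), (0, -2), (-1, -2), (-2, -2)])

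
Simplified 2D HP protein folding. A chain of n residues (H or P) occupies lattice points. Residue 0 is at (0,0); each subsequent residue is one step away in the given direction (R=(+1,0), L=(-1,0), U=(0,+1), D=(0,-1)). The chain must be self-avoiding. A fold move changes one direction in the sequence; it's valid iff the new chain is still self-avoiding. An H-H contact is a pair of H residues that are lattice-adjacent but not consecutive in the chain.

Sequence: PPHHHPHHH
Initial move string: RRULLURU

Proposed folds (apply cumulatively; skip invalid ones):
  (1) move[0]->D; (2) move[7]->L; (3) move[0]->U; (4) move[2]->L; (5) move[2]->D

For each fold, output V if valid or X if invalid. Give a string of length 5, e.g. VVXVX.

Initial: RRULLURU -> [(0, 0), (1, 0), (2, 0), (2, 1), (1, 1), (0, 1), (0, 2), (1, 2), (1, 3)]
Fold 1: move[0]->D => DRULLURU INVALID (collision), skipped
Fold 2: move[7]->L => RRULLURL INVALID (collision), skipped
Fold 3: move[0]->U => URULLURU VALID
Fold 4: move[2]->L => URLLLURU INVALID (collision), skipped
Fold 5: move[2]->D => URDLLURU INVALID (collision), skipped

Answer: XXVXX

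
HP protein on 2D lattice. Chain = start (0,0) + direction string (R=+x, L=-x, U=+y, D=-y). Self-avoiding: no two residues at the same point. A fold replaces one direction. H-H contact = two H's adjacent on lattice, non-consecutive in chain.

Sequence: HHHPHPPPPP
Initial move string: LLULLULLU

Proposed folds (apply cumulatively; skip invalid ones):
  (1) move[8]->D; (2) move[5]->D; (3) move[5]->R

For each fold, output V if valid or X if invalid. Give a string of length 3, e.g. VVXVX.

Initial: LLULLULLU -> [(0, 0), (-1, 0), (-2, 0), (-2, 1), (-3, 1), (-4, 1), (-4, 2), (-5, 2), (-6, 2), (-6, 3)]
Fold 1: move[8]->D => LLULLULLD VALID
Fold 2: move[5]->D => LLULLDLLD VALID
Fold 3: move[5]->R => LLULLRLLD INVALID (collision), skipped

Answer: VVX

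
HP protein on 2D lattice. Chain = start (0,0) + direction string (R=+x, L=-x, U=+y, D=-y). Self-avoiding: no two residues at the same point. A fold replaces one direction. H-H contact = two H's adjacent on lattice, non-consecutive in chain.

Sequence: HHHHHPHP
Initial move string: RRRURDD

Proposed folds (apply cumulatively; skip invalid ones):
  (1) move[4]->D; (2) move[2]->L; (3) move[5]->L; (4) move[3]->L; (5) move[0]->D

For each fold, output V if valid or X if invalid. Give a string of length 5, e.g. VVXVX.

Initial: RRRURDD -> [(0, 0), (1, 0), (2, 0), (3, 0), (3, 1), (4, 1), (4, 0), (4, -1)]
Fold 1: move[4]->D => RRRUDDD INVALID (collision), skipped
Fold 2: move[2]->L => RRLURDD INVALID (collision), skipped
Fold 3: move[5]->L => RRRURLD INVALID (collision), skipped
Fold 4: move[3]->L => RRRLRDD INVALID (collision), skipped
Fold 5: move[0]->D => DRRURDD VALID

Answer: XXXXV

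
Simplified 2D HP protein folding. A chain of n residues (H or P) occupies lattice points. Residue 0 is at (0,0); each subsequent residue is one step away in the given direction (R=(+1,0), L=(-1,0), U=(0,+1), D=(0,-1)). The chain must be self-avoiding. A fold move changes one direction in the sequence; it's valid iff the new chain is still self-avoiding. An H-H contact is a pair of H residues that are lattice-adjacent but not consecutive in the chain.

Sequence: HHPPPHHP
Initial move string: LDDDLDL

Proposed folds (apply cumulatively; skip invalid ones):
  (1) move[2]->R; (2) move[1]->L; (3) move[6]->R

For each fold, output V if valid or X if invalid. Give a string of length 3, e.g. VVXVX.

Initial: LDDDLDL -> [(0, 0), (-1, 0), (-1, -1), (-1, -2), (-1, -3), (-2, -3), (-2, -4), (-3, -4)]
Fold 1: move[2]->R => LDRDLDL VALID
Fold 2: move[1]->L => LLRDLDL INVALID (collision), skipped
Fold 3: move[6]->R => LDRDLDR VALID

Answer: VXV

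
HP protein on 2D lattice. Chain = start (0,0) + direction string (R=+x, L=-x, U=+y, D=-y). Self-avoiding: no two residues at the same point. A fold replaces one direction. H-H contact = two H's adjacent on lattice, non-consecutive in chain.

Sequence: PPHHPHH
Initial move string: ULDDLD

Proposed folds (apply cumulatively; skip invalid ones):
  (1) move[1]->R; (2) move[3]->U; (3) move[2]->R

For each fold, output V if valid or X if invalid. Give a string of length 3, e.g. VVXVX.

Initial: ULDDLD -> [(0, 0), (0, 1), (-1, 1), (-1, 0), (-1, -1), (-2, -1), (-2, -2)]
Fold 1: move[1]->R => URDDLD VALID
Fold 2: move[3]->U => URDULD INVALID (collision), skipped
Fold 3: move[2]->R => URRDLD VALID

Answer: VXV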